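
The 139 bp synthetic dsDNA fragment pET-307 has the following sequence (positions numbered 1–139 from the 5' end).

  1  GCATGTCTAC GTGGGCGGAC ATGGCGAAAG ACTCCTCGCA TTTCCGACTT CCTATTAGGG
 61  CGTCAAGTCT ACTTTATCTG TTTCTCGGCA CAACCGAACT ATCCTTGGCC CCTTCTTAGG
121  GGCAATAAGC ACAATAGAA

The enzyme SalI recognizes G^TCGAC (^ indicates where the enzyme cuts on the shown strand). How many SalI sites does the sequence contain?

0

No occurrence of GTCGAC is present in the sequence.
SalI does not cut: 0 sites.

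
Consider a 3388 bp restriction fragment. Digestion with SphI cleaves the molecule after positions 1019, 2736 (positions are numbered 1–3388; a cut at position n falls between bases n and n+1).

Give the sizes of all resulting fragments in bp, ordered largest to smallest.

Linear molecule, 2 cuts → 3 fragments:
  1019 − 0 = 1019 bp
  2736 − 1019 = 1717 bp
  3388 − 2736 = 652 bp
Sorted largest to smallest: 1717, 1019, 652 bp.

1717, 1019, 652 bp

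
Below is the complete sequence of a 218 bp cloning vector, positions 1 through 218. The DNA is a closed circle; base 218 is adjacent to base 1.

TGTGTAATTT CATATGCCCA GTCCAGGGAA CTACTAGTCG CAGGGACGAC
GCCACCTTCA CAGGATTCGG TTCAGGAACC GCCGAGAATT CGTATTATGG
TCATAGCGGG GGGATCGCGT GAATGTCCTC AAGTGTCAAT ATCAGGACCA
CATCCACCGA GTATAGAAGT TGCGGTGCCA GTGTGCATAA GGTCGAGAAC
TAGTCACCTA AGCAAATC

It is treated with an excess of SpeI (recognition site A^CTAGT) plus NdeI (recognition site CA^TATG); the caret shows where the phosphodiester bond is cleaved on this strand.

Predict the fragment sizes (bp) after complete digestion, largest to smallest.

SpeI sites (ACTAGT) start at positions 33, 199.
SpeI cuts after the first base of each site, so after positions 33, 199.
The NdeI site (CATATG) starts at position 11.
NdeI cuts after base 2 of each site, so after position 12.
Combined cut positions: 12, 33, 199.
Circular molecule, 3 cuts → 3 fragments:
  13–33 → 21 bp
  34–199 → 166 bp
  200–218 then 1–12 → 19 + 12 = 31 bp
Sorted largest to smallest: 166, 31, 21 bp.

166, 31, 21 bp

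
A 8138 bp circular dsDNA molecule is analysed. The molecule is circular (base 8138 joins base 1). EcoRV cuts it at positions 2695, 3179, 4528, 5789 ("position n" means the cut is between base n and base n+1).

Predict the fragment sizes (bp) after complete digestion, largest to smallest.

5044, 1349, 1261, 484 bp

Circular molecule, 4 cuts → 4 fragments:
  3179 − 2695 = 484 bp
  4528 − 3179 = 1349 bp
  5789 − 4528 = 1261 bp
  wrap: 8138 − 5789 + 2695 = 5044 bp
Sorted largest to smallest: 5044, 1349, 1261, 484 bp.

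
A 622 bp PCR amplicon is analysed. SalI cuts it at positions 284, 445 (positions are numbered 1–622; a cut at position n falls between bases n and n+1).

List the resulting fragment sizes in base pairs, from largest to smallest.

284, 177, 161 bp

Linear molecule, 2 cuts → 3 fragments:
  284 − 0 = 284 bp
  445 − 284 = 161 bp
  622 − 445 = 177 bp
Sorted largest to smallest: 284, 177, 161 bp.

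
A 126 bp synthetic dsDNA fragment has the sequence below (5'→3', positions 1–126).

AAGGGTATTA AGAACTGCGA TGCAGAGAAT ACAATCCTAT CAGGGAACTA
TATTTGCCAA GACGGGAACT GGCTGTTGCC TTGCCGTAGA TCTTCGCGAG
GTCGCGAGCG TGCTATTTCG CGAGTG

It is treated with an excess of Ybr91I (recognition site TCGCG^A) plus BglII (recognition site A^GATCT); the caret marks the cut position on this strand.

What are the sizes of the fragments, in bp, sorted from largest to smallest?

Ybr91I sites (TCGCGA) start at positions 94, 102, 118.
Ybr91I cuts after base 5 of each site (before the last base), so after positions 98, 106, 122.
The BglII site (AGATCT) starts at position 88.
BglII cuts after the first base of each site, so after position 88.
Combined cut positions: 88, 98, 106, 122.
Linear molecule, 4 cuts → 5 fragments:
  1–88 → 88 bp
  89–98 → 10 bp
  99–106 → 8 bp
  107–122 → 16 bp
  123–126 → 4 bp
Sorted largest to smallest: 88, 16, 10, 8, 4 bp.

88, 16, 10, 8, 4 bp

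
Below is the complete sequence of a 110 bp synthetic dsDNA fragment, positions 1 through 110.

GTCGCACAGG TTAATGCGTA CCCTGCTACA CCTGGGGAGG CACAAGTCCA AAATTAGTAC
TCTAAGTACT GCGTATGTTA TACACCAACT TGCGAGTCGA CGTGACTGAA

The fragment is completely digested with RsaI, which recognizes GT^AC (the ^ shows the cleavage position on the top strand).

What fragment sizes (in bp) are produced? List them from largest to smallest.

RsaI sites (GTAC) start at positions 18, 57, 66.
RsaI cuts after base 2 of each site, so after positions 19, 58, 67.
Linear molecule, 3 cuts → 4 fragments:
  1–19 → 19 bp
  20–58 → 39 bp
  59–67 → 9 bp
  68–110 → 43 bp
Sorted largest to smallest: 43, 39, 19, 9 bp.

43, 39, 19, 9 bp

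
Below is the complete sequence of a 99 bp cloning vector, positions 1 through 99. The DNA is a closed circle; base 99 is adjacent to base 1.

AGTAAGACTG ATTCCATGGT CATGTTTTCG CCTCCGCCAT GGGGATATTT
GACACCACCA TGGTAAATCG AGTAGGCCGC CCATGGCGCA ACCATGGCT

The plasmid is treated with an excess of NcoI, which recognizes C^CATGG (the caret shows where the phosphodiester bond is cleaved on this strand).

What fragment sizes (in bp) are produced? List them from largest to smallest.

23, 23, 21, 21, 11 bp

NcoI sites (CCATGG) start at positions 14, 37, 58, 81, 92.
NcoI cuts after the first base of each site, so after positions 14, 37, 58, 81, 92.
Circular molecule, 5 cuts → 5 fragments:
  15–37 → 23 bp
  38–58 → 21 bp
  59–81 → 23 bp
  82–92 → 11 bp
  93–99 then 1–14 → 7 + 14 = 21 bp
Sorted largest to smallest: 23, 23, 21, 21, 11 bp.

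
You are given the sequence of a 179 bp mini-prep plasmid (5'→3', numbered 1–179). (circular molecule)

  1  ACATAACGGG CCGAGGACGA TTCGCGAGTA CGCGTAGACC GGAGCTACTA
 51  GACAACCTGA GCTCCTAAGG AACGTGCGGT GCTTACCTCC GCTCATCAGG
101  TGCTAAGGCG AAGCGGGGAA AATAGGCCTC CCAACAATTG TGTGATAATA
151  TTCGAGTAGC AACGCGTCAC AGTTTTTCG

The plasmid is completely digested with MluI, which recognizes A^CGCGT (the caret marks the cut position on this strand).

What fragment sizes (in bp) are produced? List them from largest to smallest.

132, 47 bp

MluI sites (ACGCGT) start at positions 30, 162.
MluI cuts after the first base of each site, so after positions 30, 162.
Circular molecule, 2 cuts → 2 fragments:
  31–162 → 132 bp
  163–179 then 1–30 → 17 + 30 = 47 bp
Sorted largest to smallest: 132, 47 bp.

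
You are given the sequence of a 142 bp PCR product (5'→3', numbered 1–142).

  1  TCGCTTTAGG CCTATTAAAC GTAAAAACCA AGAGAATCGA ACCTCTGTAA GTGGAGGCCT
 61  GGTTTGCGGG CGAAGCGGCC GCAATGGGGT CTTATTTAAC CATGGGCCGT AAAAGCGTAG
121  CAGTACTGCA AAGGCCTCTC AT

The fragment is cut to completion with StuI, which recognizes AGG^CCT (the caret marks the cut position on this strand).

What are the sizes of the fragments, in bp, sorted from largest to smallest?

StuI sites (AGGCCT) start at positions 8, 55, 132.
StuI cuts after base 3 of each site, so after positions 10, 57, 134.
Linear molecule, 3 cuts → 4 fragments:
  1–10 → 10 bp
  11–57 → 47 bp
  58–134 → 77 bp
  135–142 → 8 bp
Sorted largest to smallest: 77, 47, 10, 8 bp.

77, 47, 10, 8 bp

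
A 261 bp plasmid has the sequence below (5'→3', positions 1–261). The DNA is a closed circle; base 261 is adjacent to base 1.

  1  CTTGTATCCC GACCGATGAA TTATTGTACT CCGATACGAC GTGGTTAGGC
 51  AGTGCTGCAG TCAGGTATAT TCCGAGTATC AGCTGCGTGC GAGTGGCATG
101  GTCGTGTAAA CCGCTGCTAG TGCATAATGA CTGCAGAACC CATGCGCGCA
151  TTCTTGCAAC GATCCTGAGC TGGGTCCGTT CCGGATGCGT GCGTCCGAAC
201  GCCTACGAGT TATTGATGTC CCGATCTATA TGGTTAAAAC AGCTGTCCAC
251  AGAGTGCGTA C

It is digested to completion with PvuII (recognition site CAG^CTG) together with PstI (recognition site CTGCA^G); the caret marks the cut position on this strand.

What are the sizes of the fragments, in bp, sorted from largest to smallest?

107, 78, 53, 23 bp

PvuII sites (CAGCTG) start at positions 80, 240.
PvuII cuts after base 3 of each site, so after positions 82, 242.
PstI sites (CTGCAG) start at positions 55, 131.
PstI cuts after base 5 of each site (before the last base), so after positions 59, 135.
Combined cut positions: 59, 82, 135, 242.
Circular molecule, 4 cuts → 4 fragments:
  60–82 → 23 bp
  83–135 → 53 bp
  136–242 → 107 bp
  243–261 then 1–59 → 19 + 59 = 78 bp
Sorted largest to smallest: 107, 78, 53, 23 bp.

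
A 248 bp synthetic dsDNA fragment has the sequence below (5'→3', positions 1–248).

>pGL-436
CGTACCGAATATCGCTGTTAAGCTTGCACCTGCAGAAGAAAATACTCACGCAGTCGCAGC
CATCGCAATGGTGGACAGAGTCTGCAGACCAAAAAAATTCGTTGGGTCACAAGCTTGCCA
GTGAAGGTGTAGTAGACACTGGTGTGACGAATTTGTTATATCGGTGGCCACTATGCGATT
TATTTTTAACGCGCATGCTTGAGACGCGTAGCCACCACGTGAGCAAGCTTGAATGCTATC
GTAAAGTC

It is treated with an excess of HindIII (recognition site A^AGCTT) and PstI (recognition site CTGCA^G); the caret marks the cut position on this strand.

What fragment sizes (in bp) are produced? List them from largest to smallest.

114, 52, 25, 23, 20, 14 bp

HindIII sites (AAGCTT) start at positions 20, 111, 225.
HindIII cuts after the first base of each site, so after positions 20, 111, 225.
PstI sites (CTGCAG) start at positions 30, 82.
PstI cuts after base 5 of each site (before the last base), so after positions 34, 86.
Combined cut positions: 20, 34, 86, 111, 225.
Linear molecule, 5 cuts → 6 fragments:
  1–20 → 20 bp
  21–34 → 14 bp
  35–86 → 52 bp
  87–111 → 25 bp
  112–225 → 114 bp
  226–248 → 23 bp
Sorted largest to smallest: 114, 52, 25, 23, 20, 14 bp.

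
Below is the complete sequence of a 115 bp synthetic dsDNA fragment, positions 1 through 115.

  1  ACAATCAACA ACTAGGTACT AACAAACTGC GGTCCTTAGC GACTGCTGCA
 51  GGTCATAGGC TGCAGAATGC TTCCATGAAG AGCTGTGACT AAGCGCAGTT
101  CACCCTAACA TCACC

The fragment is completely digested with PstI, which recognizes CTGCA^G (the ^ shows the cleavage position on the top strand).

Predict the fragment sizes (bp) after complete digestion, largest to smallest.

PstI sites (CTGCAG) start at positions 46, 60.
PstI cuts after base 5 of each site (before the last base), so after positions 50, 64.
Linear molecule, 2 cuts → 3 fragments:
  1–50 → 50 bp
  51–64 → 14 bp
  65–115 → 51 bp
Sorted largest to smallest: 51, 50, 14 bp.

51, 50, 14 bp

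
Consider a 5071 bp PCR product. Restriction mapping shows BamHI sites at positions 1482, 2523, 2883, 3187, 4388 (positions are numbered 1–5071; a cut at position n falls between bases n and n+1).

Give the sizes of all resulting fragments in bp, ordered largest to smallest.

1482, 1201, 1041, 683, 360, 304 bp

Linear molecule, 5 cuts → 6 fragments:
  1482 − 0 = 1482 bp
  2523 − 1482 = 1041 bp
  2883 − 2523 = 360 bp
  3187 − 2883 = 304 bp
  4388 − 3187 = 1201 bp
  5071 − 4388 = 683 bp
Sorted largest to smallest: 1482, 1201, 1041, 683, 360, 304 bp.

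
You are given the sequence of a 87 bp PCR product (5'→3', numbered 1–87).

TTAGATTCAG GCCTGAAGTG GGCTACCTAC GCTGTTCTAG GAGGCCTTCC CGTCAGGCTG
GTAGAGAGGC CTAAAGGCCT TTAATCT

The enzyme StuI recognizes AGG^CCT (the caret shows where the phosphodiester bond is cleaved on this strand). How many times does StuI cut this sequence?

AGGCCT occurs starting at positions 9, 42, 67, 75.
StuI cuts at 4 sites.

4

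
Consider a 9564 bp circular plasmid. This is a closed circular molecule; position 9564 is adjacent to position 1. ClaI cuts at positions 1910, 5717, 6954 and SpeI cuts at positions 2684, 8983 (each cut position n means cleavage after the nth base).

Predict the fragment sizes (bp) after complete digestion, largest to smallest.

3033, 2491, 2029, 1237, 774 bp

Combined cut positions (sorted): 1910, 2684, 5717, 6954, 8983.
Circular molecule, 5 cuts → 5 fragments:
  2684 − 1910 = 774 bp
  5717 − 2684 = 3033 bp
  6954 − 5717 = 1237 bp
  8983 − 6954 = 2029 bp
  wrap: 9564 − 8983 + 1910 = 2491 bp
Sorted largest to smallest: 3033, 2491, 2029, 1237, 774 bp.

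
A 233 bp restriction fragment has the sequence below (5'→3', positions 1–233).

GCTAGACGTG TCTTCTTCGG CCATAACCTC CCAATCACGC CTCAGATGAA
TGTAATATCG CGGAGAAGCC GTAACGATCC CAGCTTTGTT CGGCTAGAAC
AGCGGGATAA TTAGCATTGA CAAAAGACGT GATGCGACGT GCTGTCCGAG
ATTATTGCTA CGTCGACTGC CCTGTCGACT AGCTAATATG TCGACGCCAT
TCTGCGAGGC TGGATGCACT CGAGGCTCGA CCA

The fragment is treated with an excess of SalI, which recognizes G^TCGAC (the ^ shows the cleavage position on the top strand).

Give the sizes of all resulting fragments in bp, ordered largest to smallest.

162, 43, 16, 12 bp

SalI sites (GTCGAC) start at positions 162, 174, 190.
SalI cuts after the first base of each site, so after positions 162, 174, 190.
Linear molecule, 3 cuts → 4 fragments:
  1–162 → 162 bp
  163–174 → 12 bp
  175–190 → 16 bp
  191–233 → 43 bp
Sorted largest to smallest: 162, 43, 16, 12 bp.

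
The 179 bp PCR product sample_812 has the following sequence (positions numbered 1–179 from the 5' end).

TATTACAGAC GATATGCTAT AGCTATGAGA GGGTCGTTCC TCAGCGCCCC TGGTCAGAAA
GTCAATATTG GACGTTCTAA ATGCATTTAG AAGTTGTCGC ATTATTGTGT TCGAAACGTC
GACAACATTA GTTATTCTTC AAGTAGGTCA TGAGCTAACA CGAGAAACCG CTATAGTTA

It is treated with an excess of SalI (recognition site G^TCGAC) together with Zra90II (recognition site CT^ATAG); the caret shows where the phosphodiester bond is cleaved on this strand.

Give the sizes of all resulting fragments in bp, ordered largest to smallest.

The SalI site (GTCGAC) starts at position 118.
SalI cuts after the first base of each site, so after position 118.
Zra90II sites (CTATAG) start at positions 17, 171.
Zra90II cuts after base 2 of each site, so after positions 18, 172.
Combined cut positions: 18, 118, 172.
Linear molecule, 3 cuts → 4 fragments:
  1–18 → 18 bp
  19–118 → 100 bp
  119–172 → 54 bp
  173–179 → 7 bp
Sorted largest to smallest: 100, 54, 18, 7 bp.

100, 54, 18, 7 bp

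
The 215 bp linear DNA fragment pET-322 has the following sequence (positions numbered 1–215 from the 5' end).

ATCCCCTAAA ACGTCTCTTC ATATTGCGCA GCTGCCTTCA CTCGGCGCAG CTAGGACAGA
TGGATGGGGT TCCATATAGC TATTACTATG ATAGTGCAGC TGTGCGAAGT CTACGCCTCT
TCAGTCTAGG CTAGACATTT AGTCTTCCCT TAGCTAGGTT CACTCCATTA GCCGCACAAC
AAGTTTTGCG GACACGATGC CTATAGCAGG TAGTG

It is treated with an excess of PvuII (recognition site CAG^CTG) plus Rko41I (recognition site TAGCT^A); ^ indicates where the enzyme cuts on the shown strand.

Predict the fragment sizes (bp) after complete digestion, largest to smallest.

PvuII sites (CAGCTG) start at positions 29, 97.
PvuII cuts after base 3 of each site, so after positions 31, 99.
Rko41I sites (TAGCTA) start at positions 77, 151.
Rko41I cuts after base 5 of each site (before the last base), so after positions 81, 155.
Combined cut positions: 31, 81, 99, 155.
Linear molecule, 4 cuts → 5 fragments:
  1–31 → 31 bp
  32–81 → 50 bp
  82–99 → 18 bp
  100–155 → 56 bp
  156–215 → 60 bp
Sorted largest to smallest: 60, 56, 50, 31, 18 bp.

60, 56, 50, 31, 18 bp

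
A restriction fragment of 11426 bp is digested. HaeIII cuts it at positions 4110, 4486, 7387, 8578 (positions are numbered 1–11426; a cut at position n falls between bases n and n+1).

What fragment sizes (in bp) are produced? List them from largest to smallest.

4110, 2901, 2848, 1191, 376 bp

Linear molecule, 4 cuts → 5 fragments:
  4110 − 0 = 4110 bp
  4486 − 4110 = 376 bp
  7387 − 4486 = 2901 bp
  8578 − 7387 = 1191 bp
  11426 − 8578 = 2848 bp
Sorted largest to smallest: 4110, 2901, 2848, 1191, 376 bp.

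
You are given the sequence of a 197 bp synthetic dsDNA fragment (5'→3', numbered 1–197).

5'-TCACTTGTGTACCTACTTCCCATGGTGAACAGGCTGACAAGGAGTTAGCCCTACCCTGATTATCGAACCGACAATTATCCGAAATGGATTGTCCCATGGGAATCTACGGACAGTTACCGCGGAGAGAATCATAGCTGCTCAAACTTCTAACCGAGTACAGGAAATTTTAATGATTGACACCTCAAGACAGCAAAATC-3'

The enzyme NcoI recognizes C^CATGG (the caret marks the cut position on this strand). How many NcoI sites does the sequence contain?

CCATGG occurs starting at positions 20, 94.
NcoI cuts at 2 sites.

2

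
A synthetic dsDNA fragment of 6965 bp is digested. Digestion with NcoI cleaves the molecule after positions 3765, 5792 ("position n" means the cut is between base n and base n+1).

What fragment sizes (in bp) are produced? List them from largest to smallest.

3765, 2027, 1173 bp

Linear molecule, 2 cuts → 3 fragments:
  3765 − 0 = 3765 bp
  5792 − 3765 = 2027 bp
  6965 − 5792 = 1173 bp
Sorted largest to smallest: 3765, 2027, 1173 bp.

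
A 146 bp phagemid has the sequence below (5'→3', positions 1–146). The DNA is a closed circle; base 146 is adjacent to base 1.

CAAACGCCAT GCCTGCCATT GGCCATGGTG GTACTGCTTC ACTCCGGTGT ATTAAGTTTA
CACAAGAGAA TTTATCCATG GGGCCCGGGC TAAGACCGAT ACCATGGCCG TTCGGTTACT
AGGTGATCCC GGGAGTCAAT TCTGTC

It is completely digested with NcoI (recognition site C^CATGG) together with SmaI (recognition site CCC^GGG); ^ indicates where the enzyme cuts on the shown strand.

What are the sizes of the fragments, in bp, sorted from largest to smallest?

NcoI sites (CCATGG) start at positions 23, 76, 102.
NcoI cuts after the first base of each site, so after positions 23, 76, 102.
SmaI sites (CCCGGG) start at positions 84, 128.
SmaI cuts after base 3 of each site, so after positions 86, 130.
Combined cut positions: 23, 76, 86, 102, 130.
Circular molecule, 5 cuts → 5 fragments:
  24–76 → 53 bp
  77–86 → 10 bp
  87–102 → 16 bp
  103–130 → 28 bp
  131–146 then 1–23 → 16 + 23 = 39 bp
Sorted largest to smallest: 53, 39, 28, 16, 10 bp.

53, 39, 28, 16, 10 bp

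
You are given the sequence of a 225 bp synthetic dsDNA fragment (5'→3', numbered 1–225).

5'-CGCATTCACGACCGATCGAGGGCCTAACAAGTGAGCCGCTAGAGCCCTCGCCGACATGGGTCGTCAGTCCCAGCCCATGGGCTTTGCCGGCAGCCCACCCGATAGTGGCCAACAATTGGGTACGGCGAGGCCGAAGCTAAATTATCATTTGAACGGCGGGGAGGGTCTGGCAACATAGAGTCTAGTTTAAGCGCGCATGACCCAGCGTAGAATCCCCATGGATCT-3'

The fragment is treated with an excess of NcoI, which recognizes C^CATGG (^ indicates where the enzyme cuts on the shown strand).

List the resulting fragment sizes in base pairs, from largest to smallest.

NcoI sites (CCATGG) start at positions 75, 216.
NcoI cuts after the first base of each site, so after positions 75, 216.
Linear molecule, 2 cuts → 3 fragments:
  1–75 → 75 bp
  76–216 → 141 bp
  217–225 → 9 bp
Sorted largest to smallest: 141, 75, 9 bp.

141, 75, 9 bp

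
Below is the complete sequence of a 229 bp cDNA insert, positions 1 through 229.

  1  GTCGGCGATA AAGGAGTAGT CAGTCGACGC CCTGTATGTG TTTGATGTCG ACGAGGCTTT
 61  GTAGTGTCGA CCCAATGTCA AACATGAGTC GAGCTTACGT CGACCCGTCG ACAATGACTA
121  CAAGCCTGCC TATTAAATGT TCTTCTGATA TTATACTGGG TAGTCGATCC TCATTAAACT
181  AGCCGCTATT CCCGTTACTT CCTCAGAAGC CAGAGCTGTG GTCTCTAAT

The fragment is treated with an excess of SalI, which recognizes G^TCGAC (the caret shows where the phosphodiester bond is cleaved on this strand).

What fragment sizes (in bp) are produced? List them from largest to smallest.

SalI sites (GTCGAC) start at positions 23, 47, 66, 99, 107.
SalI cuts after the first base of each site, so after positions 23, 47, 66, 99, 107.
Linear molecule, 5 cuts → 6 fragments:
  1–23 → 23 bp
  24–47 → 24 bp
  48–66 → 19 bp
  67–99 → 33 bp
  100–107 → 8 bp
  108–229 → 122 bp
Sorted largest to smallest: 122, 33, 24, 23, 19, 8 bp.

122, 33, 24, 23, 19, 8 bp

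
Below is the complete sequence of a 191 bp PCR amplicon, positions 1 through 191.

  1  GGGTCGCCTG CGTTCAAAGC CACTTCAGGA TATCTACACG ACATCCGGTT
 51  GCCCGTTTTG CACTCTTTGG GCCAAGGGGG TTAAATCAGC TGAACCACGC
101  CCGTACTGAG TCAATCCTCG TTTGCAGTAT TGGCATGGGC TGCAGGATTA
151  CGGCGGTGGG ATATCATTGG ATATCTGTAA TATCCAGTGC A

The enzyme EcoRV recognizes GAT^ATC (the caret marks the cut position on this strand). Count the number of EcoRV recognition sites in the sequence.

3

GATATC occurs starting at positions 29, 160, 170.
EcoRV cuts at 3 sites.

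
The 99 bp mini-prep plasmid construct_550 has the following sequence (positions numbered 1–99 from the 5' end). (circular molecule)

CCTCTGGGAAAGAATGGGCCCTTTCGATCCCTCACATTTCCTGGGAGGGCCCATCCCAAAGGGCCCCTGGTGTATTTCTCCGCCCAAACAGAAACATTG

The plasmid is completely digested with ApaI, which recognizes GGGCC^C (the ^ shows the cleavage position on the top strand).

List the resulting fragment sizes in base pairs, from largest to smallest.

54, 31, 14 bp

ApaI sites (GGGCCC) start at positions 16, 47, 61.
ApaI cuts after base 5 of each site (before the last base), so after positions 20, 51, 65.
Circular molecule, 3 cuts → 3 fragments:
  21–51 → 31 bp
  52–65 → 14 bp
  66–99 then 1–20 → 34 + 20 = 54 bp
Sorted largest to smallest: 54, 31, 14 bp.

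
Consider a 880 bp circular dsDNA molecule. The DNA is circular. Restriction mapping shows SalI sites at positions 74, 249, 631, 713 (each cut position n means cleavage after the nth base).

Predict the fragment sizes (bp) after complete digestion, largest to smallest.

Circular molecule, 4 cuts → 4 fragments:
  249 − 74 = 175 bp
  631 − 249 = 382 bp
  713 − 631 = 82 bp
  wrap: 880 − 713 + 74 = 241 bp
Sorted largest to smallest: 382, 241, 175, 82 bp.

382, 241, 175, 82 bp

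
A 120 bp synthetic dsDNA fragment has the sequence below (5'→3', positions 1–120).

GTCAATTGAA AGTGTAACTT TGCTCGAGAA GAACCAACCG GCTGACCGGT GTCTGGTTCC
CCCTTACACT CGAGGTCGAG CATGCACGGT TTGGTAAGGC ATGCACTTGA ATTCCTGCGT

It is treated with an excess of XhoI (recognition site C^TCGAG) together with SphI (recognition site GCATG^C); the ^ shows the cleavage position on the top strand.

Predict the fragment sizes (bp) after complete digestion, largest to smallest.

46, 23, 19, 17, 15 bp

XhoI sites (CTCGAG) start at positions 23, 69.
XhoI cuts after the first base of each site, so after positions 23, 69.
SphI sites (GCATGC) start at positions 80, 99.
SphI cuts after base 5 of each site (before the last base), so after positions 84, 103.
Combined cut positions: 23, 69, 84, 103.
Linear molecule, 4 cuts → 5 fragments:
  1–23 → 23 bp
  24–69 → 46 bp
  70–84 → 15 bp
  85–103 → 19 bp
  104–120 → 17 bp
Sorted largest to smallest: 46, 23, 19, 17, 15 bp.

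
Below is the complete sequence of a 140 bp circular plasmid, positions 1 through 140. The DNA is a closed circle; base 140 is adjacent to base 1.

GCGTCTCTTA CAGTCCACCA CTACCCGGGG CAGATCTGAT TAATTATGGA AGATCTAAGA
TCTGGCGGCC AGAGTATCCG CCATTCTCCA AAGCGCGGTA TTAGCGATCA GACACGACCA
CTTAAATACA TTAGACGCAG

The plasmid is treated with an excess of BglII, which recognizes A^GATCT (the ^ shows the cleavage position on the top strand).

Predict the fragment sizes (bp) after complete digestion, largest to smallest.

114, 19, 7 bp

BglII sites (AGATCT) start at positions 32, 51, 58.
BglII cuts after the first base of each site, so after positions 32, 51, 58.
Circular molecule, 3 cuts → 3 fragments:
  33–51 → 19 bp
  52–58 → 7 bp
  59–140 then 1–32 → 82 + 32 = 114 bp
Sorted largest to smallest: 114, 19, 7 bp.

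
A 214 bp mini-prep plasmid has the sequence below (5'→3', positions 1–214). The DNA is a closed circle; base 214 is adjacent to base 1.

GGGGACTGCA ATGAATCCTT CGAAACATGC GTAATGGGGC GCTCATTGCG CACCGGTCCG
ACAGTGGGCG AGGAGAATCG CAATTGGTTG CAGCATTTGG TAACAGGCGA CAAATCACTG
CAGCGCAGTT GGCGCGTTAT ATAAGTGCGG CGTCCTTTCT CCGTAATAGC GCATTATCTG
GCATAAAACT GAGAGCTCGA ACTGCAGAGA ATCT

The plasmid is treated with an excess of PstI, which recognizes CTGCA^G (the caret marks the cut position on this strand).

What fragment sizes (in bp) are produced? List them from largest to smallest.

130, 84 bp

PstI sites (CTGCAG) start at positions 118, 202.
PstI cuts after base 5 of each site (before the last base), so after positions 122, 206.
Circular molecule, 2 cuts → 2 fragments:
  123–206 → 84 bp
  207–214 then 1–122 → 8 + 122 = 130 bp
Sorted largest to smallest: 130, 84 bp.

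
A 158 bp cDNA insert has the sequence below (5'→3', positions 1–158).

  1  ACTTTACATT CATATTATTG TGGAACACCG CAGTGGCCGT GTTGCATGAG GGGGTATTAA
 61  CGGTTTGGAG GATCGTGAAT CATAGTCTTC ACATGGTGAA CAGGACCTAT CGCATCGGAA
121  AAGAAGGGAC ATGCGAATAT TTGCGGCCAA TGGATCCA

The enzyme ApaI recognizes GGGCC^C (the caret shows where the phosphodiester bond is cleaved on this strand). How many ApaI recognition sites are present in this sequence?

No occurrence of GGGCCC is present in the sequence.
ApaI does not cut: 0 sites.

0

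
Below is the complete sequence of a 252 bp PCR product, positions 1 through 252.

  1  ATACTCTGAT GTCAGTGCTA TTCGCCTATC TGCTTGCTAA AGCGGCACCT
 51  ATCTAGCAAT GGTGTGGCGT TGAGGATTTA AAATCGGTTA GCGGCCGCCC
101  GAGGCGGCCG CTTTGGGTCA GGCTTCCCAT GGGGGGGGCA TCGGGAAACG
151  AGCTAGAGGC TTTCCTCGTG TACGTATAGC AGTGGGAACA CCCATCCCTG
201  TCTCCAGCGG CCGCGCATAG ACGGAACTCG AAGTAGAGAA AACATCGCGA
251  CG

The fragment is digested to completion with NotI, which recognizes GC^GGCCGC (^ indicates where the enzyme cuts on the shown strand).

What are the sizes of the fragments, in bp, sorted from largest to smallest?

103, 92, 44, 13 bp

NotI sites (GCGGCCGC) start at positions 91, 104, 207.
NotI cuts after base 2 of each site, so after positions 92, 105, 208.
Linear molecule, 3 cuts → 4 fragments:
  1–92 → 92 bp
  93–105 → 13 bp
  106–208 → 103 bp
  209–252 → 44 bp
Sorted largest to smallest: 103, 92, 44, 13 bp.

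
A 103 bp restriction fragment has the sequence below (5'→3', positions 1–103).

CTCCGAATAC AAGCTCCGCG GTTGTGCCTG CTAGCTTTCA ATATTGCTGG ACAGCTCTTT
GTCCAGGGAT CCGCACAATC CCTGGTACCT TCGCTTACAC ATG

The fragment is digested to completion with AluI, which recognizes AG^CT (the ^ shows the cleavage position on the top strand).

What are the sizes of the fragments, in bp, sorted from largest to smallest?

49, 21, 20, 13 bp

AluI sites (AGCT) start at positions 12, 33, 53.
AluI cuts after base 2 of each site, so after positions 13, 34, 54.
Linear molecule, 3 cuts → 4 fragments:
  1–13 → 13 bp
  14–34 → 21 bp
  35–54 → 20 bp
  55–103 → 49 bp
Sorted largest to smallest: 49, 21, 20, 13 bp.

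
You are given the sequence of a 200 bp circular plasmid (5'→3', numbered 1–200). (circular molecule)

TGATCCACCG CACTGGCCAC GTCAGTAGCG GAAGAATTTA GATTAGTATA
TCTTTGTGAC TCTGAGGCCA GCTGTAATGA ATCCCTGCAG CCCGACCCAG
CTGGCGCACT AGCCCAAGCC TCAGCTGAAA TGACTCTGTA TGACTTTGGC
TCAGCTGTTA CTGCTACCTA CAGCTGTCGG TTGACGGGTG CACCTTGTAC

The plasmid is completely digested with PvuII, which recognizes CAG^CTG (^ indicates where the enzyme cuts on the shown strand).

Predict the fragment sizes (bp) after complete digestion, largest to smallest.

PvuII sites (CAGCTG) start at positions 69, 98, 122, 152, 171.
PvuII cuts after base 3 of each site, so after positions 71, 100, 124, 154, 173.
Circular molecule, 5 cuts → 5 fragments:
  72–100 → 29 bp
  101–124 → 24 bp
  125–154 → 30 bp
  155–173 → 19 bp
  174–200 then 1–71 → 27 + 71 = 98 bp
Sorted largest to smallest: 98, 30, 29, 24, 19 bp.

98, 30, 29, 24, 19 bp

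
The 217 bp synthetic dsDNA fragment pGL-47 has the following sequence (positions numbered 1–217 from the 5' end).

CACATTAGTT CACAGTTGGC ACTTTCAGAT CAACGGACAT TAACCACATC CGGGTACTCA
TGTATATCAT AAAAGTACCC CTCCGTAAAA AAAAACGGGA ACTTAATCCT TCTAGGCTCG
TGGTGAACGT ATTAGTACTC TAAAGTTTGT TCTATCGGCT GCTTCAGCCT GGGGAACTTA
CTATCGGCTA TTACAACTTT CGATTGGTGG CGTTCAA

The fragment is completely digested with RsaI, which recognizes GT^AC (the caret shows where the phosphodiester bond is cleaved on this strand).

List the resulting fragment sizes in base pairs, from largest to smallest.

81, 60, 55, 21 bp

RsaI sites (GTAC) start at positions 54, 75, 135.
RsaI cuts after base 2 of each site, so after positions 55, 76, 136.
Linear molecule, 3 cuts → 4 fragments:
  1–55 → 55 bp
  56–76 → 21 bp
  77–136 → 60 bp
  137–217 → 81 bp
Sorted largest to smallest: 81, 60, 55, 21 bp.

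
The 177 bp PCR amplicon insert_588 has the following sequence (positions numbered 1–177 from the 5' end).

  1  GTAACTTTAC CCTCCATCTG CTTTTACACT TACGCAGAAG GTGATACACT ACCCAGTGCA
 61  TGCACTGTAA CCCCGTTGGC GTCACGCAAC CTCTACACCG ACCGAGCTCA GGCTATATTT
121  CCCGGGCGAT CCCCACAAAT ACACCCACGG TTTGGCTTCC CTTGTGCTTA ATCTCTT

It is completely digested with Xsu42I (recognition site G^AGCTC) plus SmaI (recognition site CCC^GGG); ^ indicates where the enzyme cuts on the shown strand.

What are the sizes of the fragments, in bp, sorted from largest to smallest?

104, 54, 19 bp

The Xsu42I site (GAGCTC) starts at position 104.
Xsu42I cuts after the first base of each site, so after position 104.
The SmaI site (CCCGGG) starts at position 121.
SmaI cuts after base 3 of each site, so after position 123.
Combined cut positions: 104, 123.
Linear molecule, 2 cuts → 3 fragments:
  1–104 → 104 bp
  105–123 → 19 bp
  124–177 → 54 bp
Sorted largest to smallest: 104, 54, 19 bp.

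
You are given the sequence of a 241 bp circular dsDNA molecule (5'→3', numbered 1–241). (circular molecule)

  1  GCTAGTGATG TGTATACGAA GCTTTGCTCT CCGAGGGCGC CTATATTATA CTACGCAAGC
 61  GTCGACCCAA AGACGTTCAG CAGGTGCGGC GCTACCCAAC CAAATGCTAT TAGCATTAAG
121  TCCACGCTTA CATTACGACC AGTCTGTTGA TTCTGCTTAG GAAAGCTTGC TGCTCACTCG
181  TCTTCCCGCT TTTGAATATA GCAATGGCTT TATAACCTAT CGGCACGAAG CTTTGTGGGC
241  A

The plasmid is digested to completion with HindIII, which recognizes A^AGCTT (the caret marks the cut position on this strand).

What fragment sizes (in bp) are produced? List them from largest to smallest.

HindIII sites (AAGCTT) start at positions 19, 163, 228.
HindIII cuts after the first base of each site, so after positions 19, 163, 228.
Circular molecule, 3 cuts → 3 fragments:
  20–163 → 144 bp
  164–228 → 65 bp
  229–241 then 1–19 → 13 + 19 = 32 bp
Sorted largest to smallest: 144, 65, 32 bp.

144, 65, 32 bp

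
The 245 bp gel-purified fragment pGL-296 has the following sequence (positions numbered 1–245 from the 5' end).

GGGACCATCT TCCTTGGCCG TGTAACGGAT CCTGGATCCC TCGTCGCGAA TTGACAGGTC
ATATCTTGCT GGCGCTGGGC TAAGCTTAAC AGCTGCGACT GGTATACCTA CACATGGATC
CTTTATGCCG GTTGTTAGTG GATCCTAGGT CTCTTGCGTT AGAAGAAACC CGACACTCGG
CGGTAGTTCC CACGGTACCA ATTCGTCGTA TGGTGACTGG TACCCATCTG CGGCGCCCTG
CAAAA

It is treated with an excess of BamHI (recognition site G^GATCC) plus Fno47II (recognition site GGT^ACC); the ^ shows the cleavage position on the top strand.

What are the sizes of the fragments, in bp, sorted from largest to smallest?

BamHI sites (GGATCC) start at positions 27, 34, 116, 140.
BamHI cuts after the first base of each site, so after positions 27, 34, 116, 140.
Fno47II sites (GGTACC) start at positions 194, 219.
Fno47II cuts after base 3 of each site, so after positions 196, 221.
Combined cut positions: 27, 34, 116, 140, 196, 221.
Linear molecule, 6 cuts → 7 fragments:
  1–27 → 27 bp
  28–34 → 7 bp
  35–116 → 82 bp
  117–140 → 24 bp
  141–196 → 56 bp
  197–221 → 25 bp
  222–245 → 24 bp
Sorted largest to smallest: 82, 56, 27, 25, 24, 24, 7 bp.

82, 56, 27, 25, 24, 24, 7 bp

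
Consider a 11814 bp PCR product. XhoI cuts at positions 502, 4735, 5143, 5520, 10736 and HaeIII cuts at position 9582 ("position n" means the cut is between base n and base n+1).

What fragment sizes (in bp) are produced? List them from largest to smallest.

Combined cut positions (sorted): 502, 4735, 5143, 5520, 9582, 10736.
Linear molecule, 6 cuts → 7 fragments:
  502 − 0 = 502 bp
  4735 − 502 = 4233 bp
  5143 − 4735 = 408 bp
  5520 − 5143 = 377 bp
  9582 − 5520 = 4062 bp
  10736 − 9582 = 1154 bp
  11814 − 10736 = 1078 bp
Sorted largest to smallest: 4233, 4062, 1154, 1078, 502, 408, 377 bp.

4233, 4062, 1154, 1078, 502, 408, 377 bp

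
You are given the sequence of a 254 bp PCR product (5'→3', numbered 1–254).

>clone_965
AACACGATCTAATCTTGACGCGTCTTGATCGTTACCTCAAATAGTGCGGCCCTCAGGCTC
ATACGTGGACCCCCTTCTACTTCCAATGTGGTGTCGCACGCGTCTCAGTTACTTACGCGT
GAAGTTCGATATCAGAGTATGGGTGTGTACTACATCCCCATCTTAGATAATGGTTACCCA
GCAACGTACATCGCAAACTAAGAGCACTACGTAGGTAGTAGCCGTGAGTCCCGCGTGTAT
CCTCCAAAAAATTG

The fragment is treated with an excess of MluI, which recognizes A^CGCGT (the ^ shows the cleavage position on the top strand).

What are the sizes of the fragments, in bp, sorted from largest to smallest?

MluI sites (ACGCGT) start at positions 18, 98, 115.
MluI cuts after the first base of each site, so after positions 18, 98, 115.
Linear molecule, 3 cuts → 4 fragments:
  1–18 → 18 bp
  19–98 → 80 bp
  99–115 → 17 bp
  116–254 → 139 bp
Sorted largest to smallest: 139, 80, 18, 17 bp.

139, 80, 18, 17 bp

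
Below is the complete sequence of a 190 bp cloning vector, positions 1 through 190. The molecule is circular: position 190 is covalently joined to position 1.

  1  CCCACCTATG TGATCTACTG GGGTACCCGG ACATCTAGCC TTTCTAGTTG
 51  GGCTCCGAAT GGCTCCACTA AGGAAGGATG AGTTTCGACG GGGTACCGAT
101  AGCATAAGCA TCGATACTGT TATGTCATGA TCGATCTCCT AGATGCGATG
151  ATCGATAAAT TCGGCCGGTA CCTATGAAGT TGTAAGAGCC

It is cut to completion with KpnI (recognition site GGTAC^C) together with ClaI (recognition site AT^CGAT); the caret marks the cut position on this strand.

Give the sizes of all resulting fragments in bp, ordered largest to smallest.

70, 45, 21, 20, 19, 15 bp

KpnI sites (GGTACC) start at positions 22, 92, 167.
KpnI cuts after base 5 of each site (before the last base), so after positions 26, 96, 171.
ClaI sites (ATCGAT) start at positions 110, 130, 151.
ClaI cuts after base 2 of each site, so after positions 111, 131, 152.
Combined cut positions: 26, 96, 111, 131, 152, 171.
Circular molecule, 6 cuts → 6 fragments:
  27–96 → 70 bp
  97–111 → 15 bp
  112–131 → 20 bp
  132–152 → 21 bp
  153–171 → 19 bp
  172–190 then 1–26 → 19 + 26 = 45 bp
Sorted largest to smallest: 70, 45, 21, 20, 19, 15 bp.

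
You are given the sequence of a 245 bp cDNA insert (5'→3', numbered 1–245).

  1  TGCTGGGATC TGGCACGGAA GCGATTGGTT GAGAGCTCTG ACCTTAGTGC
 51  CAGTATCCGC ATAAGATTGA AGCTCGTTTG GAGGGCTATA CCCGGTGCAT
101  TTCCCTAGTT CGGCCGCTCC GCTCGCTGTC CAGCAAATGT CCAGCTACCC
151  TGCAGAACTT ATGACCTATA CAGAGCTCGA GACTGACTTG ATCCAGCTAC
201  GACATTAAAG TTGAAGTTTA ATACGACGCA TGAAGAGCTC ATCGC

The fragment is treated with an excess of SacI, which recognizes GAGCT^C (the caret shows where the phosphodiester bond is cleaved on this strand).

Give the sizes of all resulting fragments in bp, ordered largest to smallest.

140, 62, 37, 6 bp

SacI sites (GAGCTC) start at positions 33, 173, 235.
SacI cuts after base 5 of each site (before the last base), so after positions 37, 177, 239.
Linear molecule, 3 cuts → 4 fragments:
  1–37 → 37 bp
  38–177 → 140 bp
  178–239 → 62 bp
  240–245 → 6 bp
Sorted largest to smallest: 140, 62, 37, 6 bp.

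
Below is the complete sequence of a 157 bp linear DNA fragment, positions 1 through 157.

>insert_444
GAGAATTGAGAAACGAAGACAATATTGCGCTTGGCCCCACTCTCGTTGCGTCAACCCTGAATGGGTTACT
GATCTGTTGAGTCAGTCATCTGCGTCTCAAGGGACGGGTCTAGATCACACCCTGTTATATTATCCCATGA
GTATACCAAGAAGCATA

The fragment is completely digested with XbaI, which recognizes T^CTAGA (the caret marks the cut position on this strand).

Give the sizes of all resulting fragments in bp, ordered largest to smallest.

109, 48 bp

The XbaI site (TCTAGA) starts at position 109.
XbaI cuts after the first base of each site, so after position 109.
Linear molecule, 1 cut → 2 fragments:
  1–109 → 109 bp
  110–157 → 48 bp
Sorted largest to smallest: 109, 48 bp.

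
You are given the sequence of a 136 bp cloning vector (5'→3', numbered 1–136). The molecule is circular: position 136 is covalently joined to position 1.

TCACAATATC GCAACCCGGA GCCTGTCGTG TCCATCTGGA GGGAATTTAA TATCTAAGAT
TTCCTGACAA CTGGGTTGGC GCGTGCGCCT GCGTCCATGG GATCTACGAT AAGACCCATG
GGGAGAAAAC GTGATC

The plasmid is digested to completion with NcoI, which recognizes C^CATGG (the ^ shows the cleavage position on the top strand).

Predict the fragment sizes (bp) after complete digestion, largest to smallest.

115, 21 bp

NcoI sites (CCATGG) start at positions 95, 116.
NcoI cuts after the first base of each site, so after positions 95, 116.
Circular molecule, 2 cuts → 2 fragments:
  96–116 → 21 bp
  117–136 then 1–95 → 20 + 95 = 115 bp
Sorted largest to smallest: 115, 21 bp.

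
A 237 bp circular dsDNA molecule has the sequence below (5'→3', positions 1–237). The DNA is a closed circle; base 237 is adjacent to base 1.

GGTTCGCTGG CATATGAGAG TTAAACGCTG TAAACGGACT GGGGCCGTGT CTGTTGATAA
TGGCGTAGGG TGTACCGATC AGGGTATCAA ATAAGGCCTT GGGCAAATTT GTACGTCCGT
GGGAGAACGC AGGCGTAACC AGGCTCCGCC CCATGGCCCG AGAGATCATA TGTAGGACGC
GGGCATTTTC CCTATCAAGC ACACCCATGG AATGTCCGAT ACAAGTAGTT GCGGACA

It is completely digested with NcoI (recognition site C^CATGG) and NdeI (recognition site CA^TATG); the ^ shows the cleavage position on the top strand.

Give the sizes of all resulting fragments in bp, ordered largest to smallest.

NcoI sites (CCATGG) start at positions 151, 205.
NcoI cuts after the first base of each site, so after positions 151, 205.
NdeI sites (CATATG) start at positions 11, 167.
NdeI cuts after base 2 of each site, so after positions 12, 168.
Combined cut positions: 12, 151, 168, 205.
Circular molecule, 4 cuts → 4 fragments:
  13–151 → 139 bp
  152–168 → 17 bp
  169–205 → 37 bp
  206–237 then 1–12 → 32 + 12 = 44 bp
Sorted largest to smallest: 139, 44, 37, 17 bp.

139, 44, 37, 17 bp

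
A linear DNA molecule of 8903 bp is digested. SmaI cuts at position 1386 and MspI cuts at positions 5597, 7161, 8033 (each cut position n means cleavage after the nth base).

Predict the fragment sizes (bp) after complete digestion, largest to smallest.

Combined cut positions (sorted): 1386, 5597, 7161, 8033.
Linear molecule, 4 cuts → 5 fragments:
  1386 − 0 = 1386 bp
  5597 − 1386 = 4211 bp
  7161 − 5597 = 1564 bp
  8033 − 7161 = 872 bp
  8903 − 8033 = 870 bp
Sorted largest to smallest: 4211, 1564, 1386, 872, 870 bp.

4211, 1564, 1386, 872, 870 bp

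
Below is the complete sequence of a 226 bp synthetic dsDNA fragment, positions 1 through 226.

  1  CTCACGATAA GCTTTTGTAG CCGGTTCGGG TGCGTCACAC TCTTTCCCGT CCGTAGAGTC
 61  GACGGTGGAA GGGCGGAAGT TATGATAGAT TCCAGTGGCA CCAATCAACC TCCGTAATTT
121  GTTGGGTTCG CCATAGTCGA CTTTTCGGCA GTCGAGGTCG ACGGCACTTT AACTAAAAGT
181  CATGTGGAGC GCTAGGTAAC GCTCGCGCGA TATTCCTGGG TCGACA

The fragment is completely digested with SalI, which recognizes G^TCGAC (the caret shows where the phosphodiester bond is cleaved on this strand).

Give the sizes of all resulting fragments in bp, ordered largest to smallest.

78, 63, 58, 21, 6 bp

SalI sites (GTCGAC) start at positions 58, 136, 157, 220.
SalI cuts after the first base of each site, so after positions 58, 136, 157, 220.
Linear molecule, 4 cuts → 5 fragments:
  1–58 → 58 bp
  59–136 → 78 bp
  137–157 → 21 bp
  158–220 → 63 bp
  221–226 → 6 bp
Sorted largest to smallest: 78, 63, 58, 21, 6 bp.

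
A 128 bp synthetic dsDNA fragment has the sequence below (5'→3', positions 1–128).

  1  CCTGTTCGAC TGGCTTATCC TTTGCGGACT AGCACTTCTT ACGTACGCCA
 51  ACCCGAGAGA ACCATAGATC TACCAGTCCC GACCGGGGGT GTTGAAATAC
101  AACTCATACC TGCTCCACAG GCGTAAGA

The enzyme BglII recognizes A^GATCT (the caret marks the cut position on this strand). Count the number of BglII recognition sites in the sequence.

1

AGATCT occurs starting at position 66.
BglII cuts at 1 site.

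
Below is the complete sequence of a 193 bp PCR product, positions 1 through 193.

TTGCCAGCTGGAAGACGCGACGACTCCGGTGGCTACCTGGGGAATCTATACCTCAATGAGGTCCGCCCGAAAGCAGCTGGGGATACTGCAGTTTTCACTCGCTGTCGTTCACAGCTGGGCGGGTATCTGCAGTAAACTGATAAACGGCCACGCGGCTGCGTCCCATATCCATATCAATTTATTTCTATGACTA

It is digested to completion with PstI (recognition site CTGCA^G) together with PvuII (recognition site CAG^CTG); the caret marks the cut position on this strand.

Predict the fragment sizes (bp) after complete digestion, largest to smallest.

69, 62, 24, 17, 14, 7 bp

PstI sites (CTGCAG) start at positions 86, 127.
PstI cuts after base 5 of each site (before the last base), so after positions 90, 131.
PvuII sites (CAGCTG) start at positions 5, 74, 112.
PvuII cuts after base 3 of each site, so after positions 7, 76, 114.
Combined cut positions: 7, 76, 90, 114, 131.
Linear molecule, 5 cuts → 6 fragments:
  1–7 → 7 bp
  8–76 → 69 bp
  77–90 → 14 bp
  91–114 → 24 bp
  115–131 → 17 bp
  132–193 → 62 bp
Sorted largest to smallest: 69, 62, 24, 17, 14, 7 bp.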